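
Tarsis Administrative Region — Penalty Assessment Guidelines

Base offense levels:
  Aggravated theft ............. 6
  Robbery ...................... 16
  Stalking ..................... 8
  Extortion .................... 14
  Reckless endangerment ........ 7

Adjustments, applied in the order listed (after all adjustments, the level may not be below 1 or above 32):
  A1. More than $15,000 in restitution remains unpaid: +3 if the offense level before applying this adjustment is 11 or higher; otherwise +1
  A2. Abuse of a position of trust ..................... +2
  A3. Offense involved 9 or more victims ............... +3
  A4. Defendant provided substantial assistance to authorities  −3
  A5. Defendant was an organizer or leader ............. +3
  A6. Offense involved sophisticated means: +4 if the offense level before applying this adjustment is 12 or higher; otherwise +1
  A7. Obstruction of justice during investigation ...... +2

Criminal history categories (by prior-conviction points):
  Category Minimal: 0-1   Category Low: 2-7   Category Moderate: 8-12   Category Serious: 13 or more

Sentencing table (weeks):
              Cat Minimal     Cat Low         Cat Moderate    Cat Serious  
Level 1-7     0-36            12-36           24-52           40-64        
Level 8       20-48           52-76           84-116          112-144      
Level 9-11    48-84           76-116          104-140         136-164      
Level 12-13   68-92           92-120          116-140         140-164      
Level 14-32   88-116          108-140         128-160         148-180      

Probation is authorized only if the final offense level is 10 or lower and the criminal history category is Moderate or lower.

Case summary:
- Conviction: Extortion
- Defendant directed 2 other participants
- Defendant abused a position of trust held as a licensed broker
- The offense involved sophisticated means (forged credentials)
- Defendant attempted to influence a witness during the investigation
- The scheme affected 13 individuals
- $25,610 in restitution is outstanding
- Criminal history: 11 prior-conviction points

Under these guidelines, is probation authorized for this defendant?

Base offense level for extortion: 14.
A1 applies (level before this adjustment is 14 ≥ 11, so +3): 14 + 3 = 17.
A2 applies: 17 + 2 = 19.
A3 applies: 19 + 3 = 22.
A5 applies: 22 + 3 = 25.
A6 applies (level before this adjustment is 25 ≥ 12, so +4): 25 + 4 = 29.
A7 applies: 29 + 2 = 31.
Final offense level: 31.
Criminal history: 11 prior points → Category Moderate (8-12).
Level 31 falls in the 14-32 band.
Grid: Level 14-32 × Category Moderate = 128-160 weeks.
Probation check: level 31 > 10 and category Moderate ≤ Moderate → not eligible.

No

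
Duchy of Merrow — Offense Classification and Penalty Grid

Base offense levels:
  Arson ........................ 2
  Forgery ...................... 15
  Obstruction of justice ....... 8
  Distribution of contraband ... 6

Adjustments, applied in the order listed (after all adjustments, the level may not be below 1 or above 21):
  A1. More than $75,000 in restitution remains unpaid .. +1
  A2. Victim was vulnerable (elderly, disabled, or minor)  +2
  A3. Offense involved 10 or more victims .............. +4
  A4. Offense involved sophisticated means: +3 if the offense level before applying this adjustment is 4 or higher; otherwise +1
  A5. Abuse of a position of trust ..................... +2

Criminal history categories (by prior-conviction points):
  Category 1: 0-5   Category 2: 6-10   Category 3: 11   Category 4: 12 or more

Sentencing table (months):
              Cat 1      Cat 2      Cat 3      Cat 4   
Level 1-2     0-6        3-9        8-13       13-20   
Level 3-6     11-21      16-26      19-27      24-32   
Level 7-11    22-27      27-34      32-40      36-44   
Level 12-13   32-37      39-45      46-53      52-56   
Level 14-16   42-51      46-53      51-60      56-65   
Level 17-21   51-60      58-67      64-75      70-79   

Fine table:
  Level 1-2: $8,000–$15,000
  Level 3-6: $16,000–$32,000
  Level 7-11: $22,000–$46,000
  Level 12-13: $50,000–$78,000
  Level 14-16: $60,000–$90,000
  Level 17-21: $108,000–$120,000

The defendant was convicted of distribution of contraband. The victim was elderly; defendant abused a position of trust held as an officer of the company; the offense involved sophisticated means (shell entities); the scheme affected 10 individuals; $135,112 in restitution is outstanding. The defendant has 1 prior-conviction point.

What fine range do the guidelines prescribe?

Base offense level for distribution of contraband: 6.
A1 applies: 6 + 1 = 7.
A2 applies: 7 + 2 = 9.
A3 applies: 9 + 4 = 13.
A4 applies (level before this adjustment is 13 ≥ 4, so +3): 13 + 3 = 16.
A5 applies: 16 + 2 = 18.
Final offense level: 18.
Level 18 falls in the 17-21 band.
Fine table: Level 17-21 → $108,000–$120,000.

$108,000–$120,000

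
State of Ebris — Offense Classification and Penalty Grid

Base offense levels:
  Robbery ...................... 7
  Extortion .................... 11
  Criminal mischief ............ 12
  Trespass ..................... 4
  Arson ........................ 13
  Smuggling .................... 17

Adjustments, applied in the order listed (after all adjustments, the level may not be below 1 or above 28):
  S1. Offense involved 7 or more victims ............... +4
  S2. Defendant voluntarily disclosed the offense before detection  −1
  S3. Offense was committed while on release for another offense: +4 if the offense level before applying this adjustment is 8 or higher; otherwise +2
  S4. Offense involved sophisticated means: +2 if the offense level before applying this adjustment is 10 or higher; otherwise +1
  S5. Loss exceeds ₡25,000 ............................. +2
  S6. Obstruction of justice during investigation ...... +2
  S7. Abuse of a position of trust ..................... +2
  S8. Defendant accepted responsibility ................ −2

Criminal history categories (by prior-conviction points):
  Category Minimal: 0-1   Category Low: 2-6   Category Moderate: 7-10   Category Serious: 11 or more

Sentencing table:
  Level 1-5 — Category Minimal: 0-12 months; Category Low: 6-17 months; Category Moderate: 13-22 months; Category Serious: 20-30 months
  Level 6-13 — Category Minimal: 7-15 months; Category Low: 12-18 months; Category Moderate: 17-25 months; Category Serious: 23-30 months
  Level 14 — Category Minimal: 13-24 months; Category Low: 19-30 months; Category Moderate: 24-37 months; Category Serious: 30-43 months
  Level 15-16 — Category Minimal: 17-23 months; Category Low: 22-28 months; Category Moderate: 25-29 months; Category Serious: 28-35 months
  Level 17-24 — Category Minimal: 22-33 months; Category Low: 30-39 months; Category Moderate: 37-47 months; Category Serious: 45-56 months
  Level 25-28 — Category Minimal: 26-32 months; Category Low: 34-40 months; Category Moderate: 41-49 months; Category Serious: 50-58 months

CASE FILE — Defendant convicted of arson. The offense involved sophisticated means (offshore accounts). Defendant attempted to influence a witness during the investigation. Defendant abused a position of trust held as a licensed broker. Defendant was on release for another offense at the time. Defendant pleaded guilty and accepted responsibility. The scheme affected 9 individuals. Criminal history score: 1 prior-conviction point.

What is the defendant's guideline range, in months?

26-32 months

Base offense level for arson: 13.
S1 applies: 13 + 4 = 17.
S3 applies (level before this adjustment is 17 ≥ 8, so +4): 17 + 4 = 21.
S4 applies (level before this adjustment is 21 ≥ 10, so +2): 21 + 2 = 23.
S6 applies: 23 + 2 = 25.
S7 applies: 25 + 2 = 27.
S8 applies: 27 − 2 = 25.
Final offense level: 25.
Criminal history: 1 prior point → Category Minimal (0-1).
Level 25 falls in the 25-28 band.
Grid: Level 25-28 × Category Minimal = 26-32 months.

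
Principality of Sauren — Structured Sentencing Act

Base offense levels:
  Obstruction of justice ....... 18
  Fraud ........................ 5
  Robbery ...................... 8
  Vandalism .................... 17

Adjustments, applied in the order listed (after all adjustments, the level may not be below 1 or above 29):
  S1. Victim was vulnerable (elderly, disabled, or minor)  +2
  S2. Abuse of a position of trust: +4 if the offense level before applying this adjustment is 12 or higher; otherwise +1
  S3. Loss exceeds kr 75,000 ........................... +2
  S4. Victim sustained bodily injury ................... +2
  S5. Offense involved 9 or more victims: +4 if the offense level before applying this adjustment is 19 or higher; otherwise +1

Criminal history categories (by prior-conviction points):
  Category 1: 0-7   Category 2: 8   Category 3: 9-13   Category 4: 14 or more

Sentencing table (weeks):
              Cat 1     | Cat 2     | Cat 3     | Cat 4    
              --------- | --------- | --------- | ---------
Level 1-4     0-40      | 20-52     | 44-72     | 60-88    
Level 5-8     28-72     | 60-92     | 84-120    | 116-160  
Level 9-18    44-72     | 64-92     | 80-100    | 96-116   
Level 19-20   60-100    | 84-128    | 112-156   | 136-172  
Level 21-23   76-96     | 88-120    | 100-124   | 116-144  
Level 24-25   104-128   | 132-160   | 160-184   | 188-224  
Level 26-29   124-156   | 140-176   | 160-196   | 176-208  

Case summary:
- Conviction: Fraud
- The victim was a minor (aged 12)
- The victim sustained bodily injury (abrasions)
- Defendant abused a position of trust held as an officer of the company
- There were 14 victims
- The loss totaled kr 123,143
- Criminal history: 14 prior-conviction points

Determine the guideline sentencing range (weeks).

96-116 weeks

Base offense level for fraud: 5.
S1 applies: 5 + 2 = 7.
S2 applies (level before this adjustment is 7 < 12, so +1): 7 + 1 = 8.
S3 applies: 8 + 2 = 10.
S4 applies: 10 + 2 = 12.
S5 applies (level before this adjustment is 12 < 19, so +1): 12 + 1 = 13.
Final offense level: 13.
Criminal history: 14 prior points → Category 4 (14+).
Level 13 falls in the 9-18 band.
Grid: Level 9-18 × Category 4 = 96-116 weeks.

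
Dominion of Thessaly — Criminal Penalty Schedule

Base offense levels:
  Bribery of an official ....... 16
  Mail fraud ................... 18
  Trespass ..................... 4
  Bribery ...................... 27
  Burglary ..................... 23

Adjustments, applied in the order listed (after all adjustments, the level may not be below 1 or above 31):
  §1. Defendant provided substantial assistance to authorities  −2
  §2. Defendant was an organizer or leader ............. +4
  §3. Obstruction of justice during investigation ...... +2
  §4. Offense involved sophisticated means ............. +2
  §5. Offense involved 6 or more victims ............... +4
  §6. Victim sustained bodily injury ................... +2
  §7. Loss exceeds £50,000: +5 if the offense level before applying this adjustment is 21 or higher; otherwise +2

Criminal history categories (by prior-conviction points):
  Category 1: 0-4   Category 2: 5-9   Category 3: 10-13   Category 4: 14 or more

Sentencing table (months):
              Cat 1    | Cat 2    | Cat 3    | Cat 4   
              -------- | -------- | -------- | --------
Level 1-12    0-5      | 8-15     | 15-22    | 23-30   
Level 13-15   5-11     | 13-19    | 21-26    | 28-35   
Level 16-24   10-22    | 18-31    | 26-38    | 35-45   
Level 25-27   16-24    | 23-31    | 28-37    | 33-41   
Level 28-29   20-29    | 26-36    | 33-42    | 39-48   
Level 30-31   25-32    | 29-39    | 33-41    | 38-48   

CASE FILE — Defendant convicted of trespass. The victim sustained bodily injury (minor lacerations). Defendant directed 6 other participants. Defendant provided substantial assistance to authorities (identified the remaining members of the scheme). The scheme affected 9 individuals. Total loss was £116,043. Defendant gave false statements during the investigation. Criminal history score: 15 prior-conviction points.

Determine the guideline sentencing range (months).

Base offense level for trespass: 4.
§1 applies: 4 − 2 = 2.
§2 applies: 2 + 4 = 6.
§3 applies: 6 + 2 = 8.
§5 applies: 8 + 4 = 12.
§6 applies: 12 + 2 = 14.
§7 applies (level before this adjustment is 14 < 21, so +2): 14 + 2 = 16.
Final offense level: 16.
Criminal history: 15 prior points → Category 4 (14+).
Level 16 falls in the 16-24 band.
Grid: Level 16-24 × Category 4 = 35-45 months.

35-45 months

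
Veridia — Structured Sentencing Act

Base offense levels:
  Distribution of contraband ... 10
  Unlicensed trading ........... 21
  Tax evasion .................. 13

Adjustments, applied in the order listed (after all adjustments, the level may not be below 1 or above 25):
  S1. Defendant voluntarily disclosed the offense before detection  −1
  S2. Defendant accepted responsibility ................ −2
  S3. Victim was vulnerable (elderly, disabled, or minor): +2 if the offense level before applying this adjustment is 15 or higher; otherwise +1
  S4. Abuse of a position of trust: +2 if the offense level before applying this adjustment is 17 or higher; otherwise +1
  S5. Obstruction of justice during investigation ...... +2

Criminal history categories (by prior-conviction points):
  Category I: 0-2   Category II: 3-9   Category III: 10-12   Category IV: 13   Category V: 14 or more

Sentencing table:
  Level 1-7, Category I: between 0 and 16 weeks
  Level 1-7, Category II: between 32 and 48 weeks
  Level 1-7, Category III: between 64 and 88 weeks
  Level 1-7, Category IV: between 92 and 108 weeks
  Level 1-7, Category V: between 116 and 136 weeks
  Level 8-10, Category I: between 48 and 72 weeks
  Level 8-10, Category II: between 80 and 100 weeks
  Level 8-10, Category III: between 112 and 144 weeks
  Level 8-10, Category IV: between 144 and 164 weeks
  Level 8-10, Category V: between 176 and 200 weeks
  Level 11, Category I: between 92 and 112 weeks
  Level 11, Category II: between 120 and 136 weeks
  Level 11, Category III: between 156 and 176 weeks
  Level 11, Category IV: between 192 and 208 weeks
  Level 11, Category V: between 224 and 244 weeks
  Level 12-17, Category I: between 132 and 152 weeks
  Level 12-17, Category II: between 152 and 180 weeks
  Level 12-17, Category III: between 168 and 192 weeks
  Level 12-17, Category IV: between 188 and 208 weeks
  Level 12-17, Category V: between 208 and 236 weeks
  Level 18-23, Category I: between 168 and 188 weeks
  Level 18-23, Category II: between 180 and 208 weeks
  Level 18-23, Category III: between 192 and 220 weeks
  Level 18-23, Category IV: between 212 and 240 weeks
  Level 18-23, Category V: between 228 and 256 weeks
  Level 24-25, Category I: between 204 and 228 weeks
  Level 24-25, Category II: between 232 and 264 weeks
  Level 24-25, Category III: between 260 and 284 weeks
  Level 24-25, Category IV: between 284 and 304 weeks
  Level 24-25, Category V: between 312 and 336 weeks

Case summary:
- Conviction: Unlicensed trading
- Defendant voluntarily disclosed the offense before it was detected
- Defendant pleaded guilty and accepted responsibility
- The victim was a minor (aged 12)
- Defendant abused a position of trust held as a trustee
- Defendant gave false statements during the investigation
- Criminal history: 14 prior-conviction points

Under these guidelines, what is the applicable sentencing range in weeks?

312-336 weeks

Base offense level for unlicensed trading: 21.
S1 applies: 21 − 1 = 20.
S2 applies: 20 − 2 = 18.
S3 applies (level before this adjustment is 18 ≥ 15, so +2): 18 + 2 = 20.
S4 applies (level before this adjustment is 20 ≥ 17, so +2): 20 + 2 = 22.
S5 applies: 22 + 2 = 24.
Final offense level: 24.
Criminal history: 14 prior points → Category V (14+).
Level 24 falls in the 24-25 band.
Grid: Level 24-25 × Category V = 312-336 weeks.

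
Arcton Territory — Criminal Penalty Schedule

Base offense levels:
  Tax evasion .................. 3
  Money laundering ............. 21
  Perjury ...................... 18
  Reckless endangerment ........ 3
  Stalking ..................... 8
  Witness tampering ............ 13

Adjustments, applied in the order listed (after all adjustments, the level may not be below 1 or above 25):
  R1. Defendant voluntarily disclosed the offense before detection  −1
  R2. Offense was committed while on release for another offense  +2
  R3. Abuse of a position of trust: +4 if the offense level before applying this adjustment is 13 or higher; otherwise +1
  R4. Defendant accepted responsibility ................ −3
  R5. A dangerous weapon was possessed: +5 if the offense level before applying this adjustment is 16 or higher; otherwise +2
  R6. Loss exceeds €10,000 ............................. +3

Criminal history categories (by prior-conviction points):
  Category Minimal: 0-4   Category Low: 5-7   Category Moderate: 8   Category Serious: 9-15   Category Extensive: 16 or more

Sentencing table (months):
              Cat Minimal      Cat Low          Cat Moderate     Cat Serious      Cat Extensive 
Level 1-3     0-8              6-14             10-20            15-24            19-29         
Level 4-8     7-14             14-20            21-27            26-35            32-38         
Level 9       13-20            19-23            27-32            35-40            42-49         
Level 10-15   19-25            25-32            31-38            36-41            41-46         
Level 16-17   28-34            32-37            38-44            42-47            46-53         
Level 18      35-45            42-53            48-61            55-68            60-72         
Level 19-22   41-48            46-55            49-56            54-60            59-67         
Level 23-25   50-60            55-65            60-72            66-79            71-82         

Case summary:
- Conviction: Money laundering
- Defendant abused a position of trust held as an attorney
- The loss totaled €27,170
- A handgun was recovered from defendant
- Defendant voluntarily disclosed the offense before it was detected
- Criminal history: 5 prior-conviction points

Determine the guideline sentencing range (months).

Base offense level for money laundering: 21.
R1 applies: 21 − 1 = 20.
R2 does not apply.
R3 applies (level before this adjustment is 20 ≥ 13, so +4): 20 + 4 = 24.
R4 does not apply.
R5 applies (level before this adjustment is 24 ≥ 16, so +5): 24 + 5 = 29.
R6 applies: 29 + 3 = 32.
Level 32 exceeds the maximum of 25; capped at 25.
Final offense level: 25.
Criminal history: 5 prior points → Category Low (5-7).
Level 25 falls in the 23-25 band.
Grid: Level 23-25 × Category Low = 55-65 months.

55-65 months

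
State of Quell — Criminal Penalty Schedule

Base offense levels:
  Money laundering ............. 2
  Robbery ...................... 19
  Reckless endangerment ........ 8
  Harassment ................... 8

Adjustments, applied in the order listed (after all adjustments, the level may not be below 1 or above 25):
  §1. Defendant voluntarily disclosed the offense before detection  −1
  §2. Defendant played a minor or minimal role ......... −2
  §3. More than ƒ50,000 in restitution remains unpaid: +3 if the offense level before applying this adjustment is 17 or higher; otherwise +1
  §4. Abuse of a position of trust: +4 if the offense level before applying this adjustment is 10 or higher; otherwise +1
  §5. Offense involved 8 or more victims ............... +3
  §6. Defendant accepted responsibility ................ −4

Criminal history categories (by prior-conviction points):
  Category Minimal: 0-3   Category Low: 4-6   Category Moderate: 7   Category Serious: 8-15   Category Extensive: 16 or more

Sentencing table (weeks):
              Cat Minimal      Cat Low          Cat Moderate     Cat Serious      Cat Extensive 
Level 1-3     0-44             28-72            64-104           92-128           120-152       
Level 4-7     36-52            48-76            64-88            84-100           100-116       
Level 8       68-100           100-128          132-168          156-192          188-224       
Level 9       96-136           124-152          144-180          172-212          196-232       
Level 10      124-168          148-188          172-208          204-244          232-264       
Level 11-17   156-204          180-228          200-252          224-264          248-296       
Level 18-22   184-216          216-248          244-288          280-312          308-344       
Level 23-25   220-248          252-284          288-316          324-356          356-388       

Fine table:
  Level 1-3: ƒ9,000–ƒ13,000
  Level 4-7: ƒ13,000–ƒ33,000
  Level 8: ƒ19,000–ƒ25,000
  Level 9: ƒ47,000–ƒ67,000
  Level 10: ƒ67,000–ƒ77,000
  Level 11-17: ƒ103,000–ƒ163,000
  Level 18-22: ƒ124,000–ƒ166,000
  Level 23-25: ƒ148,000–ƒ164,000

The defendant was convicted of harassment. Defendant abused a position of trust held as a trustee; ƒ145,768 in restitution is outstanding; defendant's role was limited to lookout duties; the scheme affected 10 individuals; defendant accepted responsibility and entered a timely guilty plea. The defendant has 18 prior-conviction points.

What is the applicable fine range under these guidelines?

ƒ13,000–ƒ33,000

Base offense level for harassment: 8.
§1 does not apply.
§2 applies: 8 − 2 = 6.
§3 applies (level before this adjustment is 6 < 17, so +1): 6 + 1 = 7.
§4 applies (level before this adjustment is 7 < 10, so +1): 7 + 1 = 8.
§5 applies: 8 + 3 = 11.
§6 applies: 11 − 4 = 7.
Final offense level: 7.
Level 7 falls in the 4-7 band.
Fine table: Level 4-7 → ƒ13,000–ƒ33,000.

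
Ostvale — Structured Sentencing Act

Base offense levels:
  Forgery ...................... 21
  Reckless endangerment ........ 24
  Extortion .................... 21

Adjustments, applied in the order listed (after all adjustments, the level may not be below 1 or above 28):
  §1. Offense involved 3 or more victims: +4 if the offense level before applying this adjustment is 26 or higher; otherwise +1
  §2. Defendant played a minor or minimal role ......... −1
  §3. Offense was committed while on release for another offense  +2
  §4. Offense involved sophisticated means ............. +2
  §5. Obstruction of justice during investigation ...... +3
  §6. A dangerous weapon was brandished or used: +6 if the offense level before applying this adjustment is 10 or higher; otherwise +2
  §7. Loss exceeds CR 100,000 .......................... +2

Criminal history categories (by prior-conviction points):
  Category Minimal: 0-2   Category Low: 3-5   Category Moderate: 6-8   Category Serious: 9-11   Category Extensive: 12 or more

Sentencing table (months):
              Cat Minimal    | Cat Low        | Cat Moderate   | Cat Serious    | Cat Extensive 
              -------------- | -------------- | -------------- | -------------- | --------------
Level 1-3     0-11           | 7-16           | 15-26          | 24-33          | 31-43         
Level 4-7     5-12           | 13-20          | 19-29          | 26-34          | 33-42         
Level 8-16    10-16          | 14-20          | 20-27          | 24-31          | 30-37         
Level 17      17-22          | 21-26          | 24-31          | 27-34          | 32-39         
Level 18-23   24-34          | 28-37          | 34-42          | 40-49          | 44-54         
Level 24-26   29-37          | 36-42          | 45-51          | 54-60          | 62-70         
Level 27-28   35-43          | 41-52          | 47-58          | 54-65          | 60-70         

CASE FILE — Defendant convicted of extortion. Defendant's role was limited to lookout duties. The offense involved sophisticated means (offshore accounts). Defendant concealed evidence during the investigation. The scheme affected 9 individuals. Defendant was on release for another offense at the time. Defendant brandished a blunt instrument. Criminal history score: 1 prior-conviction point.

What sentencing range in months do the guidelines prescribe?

Base offense level for extortion: 21.
§1 applies (level before this adjustment is 21 < 26, so +1): 21 + 1 = 22.
§2 applies: 22 − 1 = 21.
§3 applies: 21 + 2 = 23.
§4 applies: 23 + 2 = 25.
§5 applies: 25 + 3 = 28.
§6 applies (level before this adjustment is 28 ≥ 10, so +6): 28 + 6 = 34.
§7 does not apply.
Level 34 exceeds the maximum of 28; capped at 28.
Final offense level: 28.
Criminal history: 1 prior point → Category Minimal (0-2).
Level 28 falls in the 27-28 band.
Grid: Level 27-28 × Category Minimal = 35-43 months.

35-43 months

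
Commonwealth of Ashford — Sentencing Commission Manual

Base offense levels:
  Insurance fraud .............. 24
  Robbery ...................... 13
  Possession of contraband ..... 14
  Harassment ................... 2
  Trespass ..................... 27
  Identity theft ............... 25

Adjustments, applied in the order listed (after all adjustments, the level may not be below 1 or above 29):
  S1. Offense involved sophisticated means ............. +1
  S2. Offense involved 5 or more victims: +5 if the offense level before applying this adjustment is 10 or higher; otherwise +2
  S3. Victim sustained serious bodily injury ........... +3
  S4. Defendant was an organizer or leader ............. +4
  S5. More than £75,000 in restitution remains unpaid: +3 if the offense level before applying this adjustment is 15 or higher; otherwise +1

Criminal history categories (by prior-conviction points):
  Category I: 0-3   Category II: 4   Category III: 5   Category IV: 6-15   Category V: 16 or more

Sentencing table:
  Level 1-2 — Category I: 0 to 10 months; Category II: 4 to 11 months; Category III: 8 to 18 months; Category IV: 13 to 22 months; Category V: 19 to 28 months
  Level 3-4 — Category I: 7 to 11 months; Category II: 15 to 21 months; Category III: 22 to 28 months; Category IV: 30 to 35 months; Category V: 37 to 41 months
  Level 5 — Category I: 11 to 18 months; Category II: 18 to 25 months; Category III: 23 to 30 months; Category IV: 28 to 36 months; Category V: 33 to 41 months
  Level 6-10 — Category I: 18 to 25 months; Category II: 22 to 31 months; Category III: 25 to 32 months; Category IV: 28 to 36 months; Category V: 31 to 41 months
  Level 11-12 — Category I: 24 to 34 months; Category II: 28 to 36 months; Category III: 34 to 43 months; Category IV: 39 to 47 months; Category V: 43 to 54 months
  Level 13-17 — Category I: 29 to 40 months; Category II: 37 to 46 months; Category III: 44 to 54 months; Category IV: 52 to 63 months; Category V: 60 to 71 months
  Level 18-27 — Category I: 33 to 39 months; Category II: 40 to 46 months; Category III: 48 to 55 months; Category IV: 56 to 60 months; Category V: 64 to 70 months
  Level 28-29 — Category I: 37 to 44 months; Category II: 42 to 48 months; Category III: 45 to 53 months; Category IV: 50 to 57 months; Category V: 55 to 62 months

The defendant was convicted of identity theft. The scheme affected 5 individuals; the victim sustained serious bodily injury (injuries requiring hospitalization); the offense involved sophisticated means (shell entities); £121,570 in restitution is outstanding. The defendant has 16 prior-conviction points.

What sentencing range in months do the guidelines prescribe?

55-62 months

Base offense level for identity theft: 25.
S1 applies: 25 + 1 = 26.
S2 applies (level before this adjustment is 26 ≥ 10, so +5): 26 + 5 = 31.
S3 applies: 31 + 3 = 34.
S5 applies (level before this adjustment is 34 ≥ 15, so +3): 34 + 3 = 37.
Level 37 exceeds the maximum of 29; capped at 29.
Final offense level: 29.
Criminal history: 16 prior points → Category V (16+).
Level 29 falls in the 28-29 band.
Grid: Level 28-29 × Category V = 55-62 months.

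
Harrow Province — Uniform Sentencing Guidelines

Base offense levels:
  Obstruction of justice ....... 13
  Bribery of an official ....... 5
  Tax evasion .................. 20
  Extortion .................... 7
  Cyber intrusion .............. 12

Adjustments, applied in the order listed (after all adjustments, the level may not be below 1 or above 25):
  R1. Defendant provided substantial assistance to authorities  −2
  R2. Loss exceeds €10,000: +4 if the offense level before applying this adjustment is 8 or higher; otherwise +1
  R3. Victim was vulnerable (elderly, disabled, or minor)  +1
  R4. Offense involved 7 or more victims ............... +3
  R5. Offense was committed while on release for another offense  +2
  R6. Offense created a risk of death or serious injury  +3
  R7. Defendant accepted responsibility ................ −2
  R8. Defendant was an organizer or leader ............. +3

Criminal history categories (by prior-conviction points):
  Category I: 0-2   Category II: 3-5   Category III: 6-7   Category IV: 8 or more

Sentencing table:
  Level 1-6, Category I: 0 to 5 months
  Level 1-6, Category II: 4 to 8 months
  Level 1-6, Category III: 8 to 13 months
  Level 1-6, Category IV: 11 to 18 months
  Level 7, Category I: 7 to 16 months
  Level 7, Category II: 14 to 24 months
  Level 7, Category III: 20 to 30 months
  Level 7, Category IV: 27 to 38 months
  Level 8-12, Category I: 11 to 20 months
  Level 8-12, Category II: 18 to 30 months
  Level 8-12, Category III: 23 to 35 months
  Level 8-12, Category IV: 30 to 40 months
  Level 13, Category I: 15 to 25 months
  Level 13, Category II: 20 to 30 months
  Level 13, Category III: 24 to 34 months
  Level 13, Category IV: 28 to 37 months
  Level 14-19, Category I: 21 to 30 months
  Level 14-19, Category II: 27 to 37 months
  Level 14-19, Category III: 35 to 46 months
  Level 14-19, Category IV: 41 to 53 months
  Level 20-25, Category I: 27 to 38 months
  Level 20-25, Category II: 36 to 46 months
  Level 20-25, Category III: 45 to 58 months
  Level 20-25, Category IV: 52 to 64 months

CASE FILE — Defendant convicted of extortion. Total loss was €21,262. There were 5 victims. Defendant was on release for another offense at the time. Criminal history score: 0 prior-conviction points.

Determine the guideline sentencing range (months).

11-20 months

Base offense level for extortion: 7.
R2 applies (level before this adjustment is 7 < 8, so +1): 7 + 1 = 8.
R3 does not apply.
R4 does not apply.
R5 applies: 8 + 2 = 10.
R6 does not apply.
R7 does not apply.
R8 does not apply.
Final offense level: 10.
Criminal history: 0 prior points → Category I (0-2).
Level 10 falls in the 8-12 band.
Grid: Level 8-12 × Category I = 11-20 months.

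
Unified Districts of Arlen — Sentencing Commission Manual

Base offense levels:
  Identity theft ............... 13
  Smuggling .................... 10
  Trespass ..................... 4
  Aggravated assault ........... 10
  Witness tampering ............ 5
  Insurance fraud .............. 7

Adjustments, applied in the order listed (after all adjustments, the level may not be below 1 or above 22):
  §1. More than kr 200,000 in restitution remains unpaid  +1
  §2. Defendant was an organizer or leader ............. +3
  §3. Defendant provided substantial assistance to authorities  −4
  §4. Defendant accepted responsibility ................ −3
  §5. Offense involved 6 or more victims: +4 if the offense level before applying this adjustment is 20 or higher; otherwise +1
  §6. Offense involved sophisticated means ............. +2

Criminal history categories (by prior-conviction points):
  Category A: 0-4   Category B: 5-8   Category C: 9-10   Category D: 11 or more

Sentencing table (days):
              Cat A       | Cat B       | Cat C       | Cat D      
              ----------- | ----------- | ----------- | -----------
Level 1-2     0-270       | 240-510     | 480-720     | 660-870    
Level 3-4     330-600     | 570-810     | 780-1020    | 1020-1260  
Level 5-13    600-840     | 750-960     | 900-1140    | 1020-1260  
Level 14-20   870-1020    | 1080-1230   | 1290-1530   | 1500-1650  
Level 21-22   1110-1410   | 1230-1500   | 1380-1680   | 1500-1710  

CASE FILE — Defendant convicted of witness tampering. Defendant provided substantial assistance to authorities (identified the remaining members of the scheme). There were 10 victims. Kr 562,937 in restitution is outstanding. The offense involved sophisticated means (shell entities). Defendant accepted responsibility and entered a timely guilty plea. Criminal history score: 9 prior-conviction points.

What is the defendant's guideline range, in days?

480-720 days

Base offense level for witness tampering: 5.
§1 applies: 5 + 1 = 6.
§2 does not apply.
§3 applies: 6 − 4 = 2.
§4 applies: 2 − 3 = -1.
§5 applies (level before this adjustment is -1 < 20, so +1): -1 + 1 = 0.
§6 applies: 0 + 2 = 2.
Final offense level: 2.
Criminal history: 9 prior points → Category C (9-10).
Level 2 falls in the 1-2 band.
Grid: Level 1-2 × Category C = 480-720 days.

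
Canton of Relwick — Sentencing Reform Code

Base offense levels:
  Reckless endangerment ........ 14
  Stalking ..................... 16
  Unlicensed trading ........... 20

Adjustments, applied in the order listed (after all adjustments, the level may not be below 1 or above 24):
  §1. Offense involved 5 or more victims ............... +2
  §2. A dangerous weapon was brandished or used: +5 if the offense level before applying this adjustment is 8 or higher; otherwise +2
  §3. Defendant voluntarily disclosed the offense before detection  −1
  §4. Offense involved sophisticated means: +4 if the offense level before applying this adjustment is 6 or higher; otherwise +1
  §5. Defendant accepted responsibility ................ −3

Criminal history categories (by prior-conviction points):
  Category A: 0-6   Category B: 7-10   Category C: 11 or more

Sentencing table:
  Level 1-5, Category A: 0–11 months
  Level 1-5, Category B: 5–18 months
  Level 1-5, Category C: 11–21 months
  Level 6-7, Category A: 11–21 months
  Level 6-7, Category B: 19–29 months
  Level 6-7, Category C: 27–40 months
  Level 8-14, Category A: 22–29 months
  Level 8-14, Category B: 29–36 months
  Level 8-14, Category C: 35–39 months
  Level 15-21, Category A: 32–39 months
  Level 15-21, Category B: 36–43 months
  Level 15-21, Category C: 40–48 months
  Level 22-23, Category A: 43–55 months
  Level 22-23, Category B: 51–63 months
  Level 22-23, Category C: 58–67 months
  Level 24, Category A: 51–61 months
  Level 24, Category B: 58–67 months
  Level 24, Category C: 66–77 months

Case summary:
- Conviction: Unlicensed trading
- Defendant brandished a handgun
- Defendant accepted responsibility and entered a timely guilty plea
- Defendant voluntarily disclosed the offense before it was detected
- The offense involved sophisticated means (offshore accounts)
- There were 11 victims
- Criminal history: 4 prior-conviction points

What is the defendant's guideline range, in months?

Base offense level for unlicensed trading: 20.
§1 applies: 20 + 2 = 22.
§2 applies (level before this adjustment is 22 ≥ 8, so +5): 22 + 5 = 27.
§3 applies: 27 − 1 = 26.
§4 applies (level before this adjustment is 26 ≥ 6, so +4): 26 + 4 = 30.
§5 applies: 30 − 3 = 27.
Level 27 exceeds the maximum of 24; capped at 24.
Final offense level: 24.
Criminal history: 4 prior points → Category A (0-6).
Level 24 falls in the 24 band.
Grid: Level 24 × Category A = 51-61 months.

51-61 months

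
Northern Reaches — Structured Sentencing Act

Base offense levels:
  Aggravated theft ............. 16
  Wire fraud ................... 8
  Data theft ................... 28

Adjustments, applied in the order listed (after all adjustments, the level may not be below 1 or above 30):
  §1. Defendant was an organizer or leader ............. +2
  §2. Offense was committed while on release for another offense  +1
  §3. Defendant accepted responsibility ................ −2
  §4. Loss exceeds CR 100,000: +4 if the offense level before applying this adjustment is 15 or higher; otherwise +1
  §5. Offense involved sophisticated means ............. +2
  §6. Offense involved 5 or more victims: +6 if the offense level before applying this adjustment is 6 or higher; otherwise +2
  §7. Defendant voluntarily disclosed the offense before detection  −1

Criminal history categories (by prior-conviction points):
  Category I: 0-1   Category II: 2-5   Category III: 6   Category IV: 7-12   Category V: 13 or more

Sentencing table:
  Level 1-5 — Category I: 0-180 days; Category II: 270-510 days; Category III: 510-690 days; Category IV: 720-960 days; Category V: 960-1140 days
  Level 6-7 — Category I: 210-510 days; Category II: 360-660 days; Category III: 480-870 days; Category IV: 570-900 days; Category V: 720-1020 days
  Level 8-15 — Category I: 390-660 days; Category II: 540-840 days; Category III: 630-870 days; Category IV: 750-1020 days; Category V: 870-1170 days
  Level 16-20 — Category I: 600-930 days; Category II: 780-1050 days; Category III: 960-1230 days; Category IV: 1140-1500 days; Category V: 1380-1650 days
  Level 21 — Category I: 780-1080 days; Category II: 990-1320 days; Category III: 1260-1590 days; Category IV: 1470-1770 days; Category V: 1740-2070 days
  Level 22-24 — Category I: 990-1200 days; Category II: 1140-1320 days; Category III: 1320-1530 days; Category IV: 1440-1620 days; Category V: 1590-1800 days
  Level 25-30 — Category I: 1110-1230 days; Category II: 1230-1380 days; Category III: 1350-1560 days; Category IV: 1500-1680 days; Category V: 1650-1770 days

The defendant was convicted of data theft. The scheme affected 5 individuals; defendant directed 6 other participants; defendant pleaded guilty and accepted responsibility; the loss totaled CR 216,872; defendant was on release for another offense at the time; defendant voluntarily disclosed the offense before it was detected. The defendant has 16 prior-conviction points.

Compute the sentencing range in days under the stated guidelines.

1650-1770 days

Base offense level for data theft: 28.
§1 applies: 28 + 2 = 30.
§2 applies: 30 + 1 = 31.
§3 applies: 31 − 2 = 29.
§4 applies (level before this adjustment is 29 ≥ 15, so +4): 29 + 4 = 33.
§6 applies (level before this adjustment is 33 ≥ 6, so +6): 33 + 6 = 39.
§7 applies: 39 − 1 = 38.
Level 38 exceeds the maximum of 30; capped at 30.
Final offense level: 30.
Criminal history: 16 prior points → Category V (13+).
Level 30 falls in the 25-30 band.
Grid: Level 25-30 × Category V = 1650-1770 days.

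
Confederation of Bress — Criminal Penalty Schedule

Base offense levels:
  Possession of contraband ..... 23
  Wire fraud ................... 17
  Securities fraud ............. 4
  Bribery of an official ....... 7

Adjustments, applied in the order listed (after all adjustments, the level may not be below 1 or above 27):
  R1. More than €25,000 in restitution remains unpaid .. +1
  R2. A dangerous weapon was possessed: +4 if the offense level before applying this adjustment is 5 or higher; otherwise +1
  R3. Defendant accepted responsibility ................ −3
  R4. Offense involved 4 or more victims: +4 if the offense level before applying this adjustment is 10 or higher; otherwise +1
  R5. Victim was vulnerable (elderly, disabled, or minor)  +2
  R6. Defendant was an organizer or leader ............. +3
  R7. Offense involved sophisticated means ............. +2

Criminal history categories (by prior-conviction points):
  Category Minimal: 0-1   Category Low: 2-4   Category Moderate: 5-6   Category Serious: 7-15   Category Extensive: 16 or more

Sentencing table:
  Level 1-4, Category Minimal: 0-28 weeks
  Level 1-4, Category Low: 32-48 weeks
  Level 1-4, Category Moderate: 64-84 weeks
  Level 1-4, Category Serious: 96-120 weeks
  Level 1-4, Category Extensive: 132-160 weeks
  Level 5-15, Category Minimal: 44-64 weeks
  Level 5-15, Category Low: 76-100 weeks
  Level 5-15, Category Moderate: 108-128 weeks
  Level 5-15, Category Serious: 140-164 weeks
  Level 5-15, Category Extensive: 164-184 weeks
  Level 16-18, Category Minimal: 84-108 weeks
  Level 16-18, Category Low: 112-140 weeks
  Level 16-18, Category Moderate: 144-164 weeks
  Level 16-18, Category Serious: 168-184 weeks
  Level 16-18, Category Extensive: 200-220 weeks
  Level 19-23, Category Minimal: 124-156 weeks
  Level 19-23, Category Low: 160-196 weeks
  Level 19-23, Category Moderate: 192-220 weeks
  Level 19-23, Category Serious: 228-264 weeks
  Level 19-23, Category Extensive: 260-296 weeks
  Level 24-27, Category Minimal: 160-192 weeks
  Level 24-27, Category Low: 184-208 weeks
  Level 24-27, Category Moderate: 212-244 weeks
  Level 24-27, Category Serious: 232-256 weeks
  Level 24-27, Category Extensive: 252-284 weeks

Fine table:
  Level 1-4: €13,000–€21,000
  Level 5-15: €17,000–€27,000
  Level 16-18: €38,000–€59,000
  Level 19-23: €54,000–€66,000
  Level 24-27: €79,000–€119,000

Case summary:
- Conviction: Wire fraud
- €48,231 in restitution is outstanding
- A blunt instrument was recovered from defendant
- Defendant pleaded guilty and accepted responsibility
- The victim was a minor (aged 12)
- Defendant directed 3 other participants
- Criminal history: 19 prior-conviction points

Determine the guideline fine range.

Base offense level for wire fraud: 17.
R1 applies: 17 + 1 = 18.
R2 applies (level before this adjustment is 18 ≥ 5, so +4): 18 + 4 = 22.
R3 applies: 22 − 3 = 19.
R5 applies: 19 + 2 = 21.
R6 applies: 21 + 3 = 24.
Final offense level: 24.
Level 24 falls in the 24-27 band.
Fine table: Level 24-27 → €79,000–€119,000.

€79,000–€119,000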